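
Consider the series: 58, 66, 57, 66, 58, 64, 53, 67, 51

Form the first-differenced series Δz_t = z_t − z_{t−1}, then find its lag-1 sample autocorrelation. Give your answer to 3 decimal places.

First differences Δz: 8, -9, 9, -8, 6, -11, 14, -16
Mean of differences = -0.8750
Numerator Σ(Δz_t−Δz̄)(Δz_{t+1}−Δz̄) = -716.8906
Denominator Σ(Δz_t−Δz̄)² = 892.8750
r_1(Δz) = -716.8906 / 892.8750 = -0.803

-0.803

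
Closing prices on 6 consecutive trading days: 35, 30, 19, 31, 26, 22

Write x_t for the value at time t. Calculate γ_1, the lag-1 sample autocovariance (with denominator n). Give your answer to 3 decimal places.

Mean x̄ = (35 + 30 + 19 + 31 + 26 + 22)/6 = 27.1667
Σ_{t=1}^{5}(x_t−x̄)(x_{t+1}−x̄) = -30.6944
γ_1 = -30.6944 / 6 = -5.116

-5.116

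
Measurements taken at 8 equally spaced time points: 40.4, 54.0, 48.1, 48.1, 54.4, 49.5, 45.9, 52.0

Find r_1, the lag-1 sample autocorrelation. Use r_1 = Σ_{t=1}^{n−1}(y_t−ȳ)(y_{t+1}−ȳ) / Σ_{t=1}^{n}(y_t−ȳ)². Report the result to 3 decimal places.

Mean ȳ = (40.4 + 54.0 + 48.1 + 48.1 + 54.4 + 49.5 + 45.9 + 52.0)/8 = 49.0500
Deviations from mean: -8.6500, 4.9500, -0.9500, -0.9500, 5.3500, 0.4500, -3.1500, 2.9500
Σ(y_t−ȳ)(y_{t+1}−ȳ) = (-42.8175) + (-4.7025) + (0.9025) + (-5.0825) + (2.4075) + (-1.4175) + (-9.2925) = -60.0025
Denominator Σ(y_t−ȳ)² = 148.5800
r_1 = -60.0025 / 148.5800 = -0.404

-0.404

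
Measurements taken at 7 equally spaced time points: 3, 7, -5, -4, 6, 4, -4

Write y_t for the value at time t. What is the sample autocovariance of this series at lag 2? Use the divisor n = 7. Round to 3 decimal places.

-16.000

Mean ȳ = (3 + 7 − 5 − 4 + 6 + 4 − 4)/7 = 1.0000
Deviations: 2.0000, 6.0000, -6.0000, -5.0000, 5.0000, 3.0000, -5.0000
Σ_{t=1}^{5}(y_t−ȳ)(y_{t+2}−ȳ) = -112.0000
γ_2 = -112.0000 / 7 = -16.000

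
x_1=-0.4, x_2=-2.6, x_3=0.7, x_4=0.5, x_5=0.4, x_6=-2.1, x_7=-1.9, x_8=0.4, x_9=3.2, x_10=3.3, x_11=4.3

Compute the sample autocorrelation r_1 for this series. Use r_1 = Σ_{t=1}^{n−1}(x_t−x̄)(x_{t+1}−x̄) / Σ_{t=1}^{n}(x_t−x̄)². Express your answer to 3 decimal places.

Mean x̄ = (-0.4 − 2.6 + 0.7 + 0.5 + 0.4 − 2.1 − 1.9 + 0.4 + 3.2 + 3.3 + 4.3)/11 = 0.5273
Numerator Σ_{t=1}^{10}(x_t−x̄)(x_{t+1}−x̄) = 26.9102
Denominator Σ(x_t−x̄)² = 52.5618
r_1 = 26.9102 / 52.5618 = 0.512

0.512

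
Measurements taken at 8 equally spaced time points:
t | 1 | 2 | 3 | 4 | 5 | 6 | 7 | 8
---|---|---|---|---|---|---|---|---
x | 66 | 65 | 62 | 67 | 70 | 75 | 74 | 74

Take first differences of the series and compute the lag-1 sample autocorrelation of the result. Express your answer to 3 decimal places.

First differences Δx: -1, -3, 5, 3, 5, -1, 0
Mean of differences = 1.1429
Numerator Σ(Δx_t−Δx̄)(Δx_{t+1}−Δx̄) = 1.4082
Denominator Σ(Δx_t−Δx̄)² = 60.8571
r_1(Δx) = 1.4082 / 60.8571 = 0.023

0.023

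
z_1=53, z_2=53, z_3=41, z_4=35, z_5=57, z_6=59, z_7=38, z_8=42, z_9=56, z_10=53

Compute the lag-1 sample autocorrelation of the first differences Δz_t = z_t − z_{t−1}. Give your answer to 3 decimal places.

-0.096

First differences Δz: 0, -12, -6, 22, 2, -21, 4, 14, -3
Mean of differences = 0.0000
Numerator Σ(Δz_t−Δz̄)(Δz_{t+1}−Δz̄) = -128.0000
Denominator Σ(Δz_t−Δz̄)² = 1330.0000
r_1(Δz) = -128.0000 / 1330.0000 = -0.096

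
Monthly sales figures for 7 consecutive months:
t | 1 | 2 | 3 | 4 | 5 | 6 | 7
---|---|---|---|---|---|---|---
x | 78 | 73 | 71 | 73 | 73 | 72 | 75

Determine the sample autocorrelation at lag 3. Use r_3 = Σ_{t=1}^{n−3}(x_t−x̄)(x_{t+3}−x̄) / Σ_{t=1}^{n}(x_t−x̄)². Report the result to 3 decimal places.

0.032

Mean x̄ = (78 + 73 + 71 + 73 + 73 + 72 + 75)/7 = 73.5714
Σ(x_t−x̄)(x_{t+3}−x̄) = (-2.5306) + (0.3265) + (4.0408) + (-0.8163) = 1.0204
Denominator Σ(x_t−x̄)² = 31.7143
r_3 = 1.0204 / 31.7143 = 0.032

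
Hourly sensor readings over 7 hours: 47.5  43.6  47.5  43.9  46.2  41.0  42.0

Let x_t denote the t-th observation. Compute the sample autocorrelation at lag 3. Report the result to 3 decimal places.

-0.304

Mean x̄ = (47.5 + 43.6 + 47.5 + 43.9 + 46.2 + 41.0 + 42.0)/7 = 44.5286
Deviations from mean: 2.9714, -0.9286, 2.9714, -0.6286, 1.6714, -3.5286, -2.5286
Numerator Σ_{t=1}^{4}(x_t−x̄)(x_{t+3}−x̄) = -12.3153
Denominator Σ(x_t−x̄)² = 40.5543
r_3 = -12.3153 / 40.5543 = -0.304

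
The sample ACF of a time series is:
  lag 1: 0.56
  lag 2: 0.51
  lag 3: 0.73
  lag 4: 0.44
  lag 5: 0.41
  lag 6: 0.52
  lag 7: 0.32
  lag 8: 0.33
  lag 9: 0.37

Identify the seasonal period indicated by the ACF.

The largest autocorrelation is r_3 = 0.73; the remaining lags stay at or below 0.56. The elevated value at lag 1 (0.56), dropping to 0.51 at lag 2, reflects decaying short-term dependence rather than seasonality.
The dominant spike at lag 3 indicates a seasonal period of 3.

3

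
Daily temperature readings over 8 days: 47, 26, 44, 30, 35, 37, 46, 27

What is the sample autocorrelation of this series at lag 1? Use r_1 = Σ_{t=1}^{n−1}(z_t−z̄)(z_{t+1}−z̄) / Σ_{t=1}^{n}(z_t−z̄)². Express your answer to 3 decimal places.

Mean z̄ = (47 + 26 + 44 + 30 + 35 + 37 + 46 + 27)/8 = 36.5000
Σ(z_t−z̄)(z_{t+1}−z̄) = (-110.2500) + (-78.7500) + (-48.7500) + (9.7500) + (-0.7500) + (4.7500) + (-90.2500) = -314.2500
Denominator Σ(z_t−z̄)² = 502.0000
r_1 = -314.2500 / 502.0000 = -0.626

-0.626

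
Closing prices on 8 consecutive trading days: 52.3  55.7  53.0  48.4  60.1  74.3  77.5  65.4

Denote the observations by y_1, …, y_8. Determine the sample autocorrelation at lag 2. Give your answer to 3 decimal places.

Mean ȳ = (52.3 + 55.7 + 53.0 + 48.4 + 60.1 + 74.3 + 77.5 + 65.4)/8 = 60.8375
Deviations from mean: -8.5375, -5.1375, -7.8375, -12.4375, -0.7375, 13.4625, 16.6625, 4.5625
Σ(y_t−ȳ)(y_{t+2}−ȳ) = (66.9127) + (63.8977) + (5.7802) + (-167.4398) + (-12.2886) + (61.4227) = 18.2847
Denominator Σ(y_t−ȳ)² = 795.6388
r_2 = 18.2847 / 795.6388 = 0.023

0.023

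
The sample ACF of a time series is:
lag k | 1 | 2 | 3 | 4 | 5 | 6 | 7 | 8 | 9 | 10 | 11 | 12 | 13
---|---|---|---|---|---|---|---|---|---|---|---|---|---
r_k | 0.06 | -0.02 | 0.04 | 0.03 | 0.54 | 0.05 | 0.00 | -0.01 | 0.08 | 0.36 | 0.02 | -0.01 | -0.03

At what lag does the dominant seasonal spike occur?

5

The largest autocorrelation is r_5 = 0.54, with a weaker echo at lag 10 (0.36); the remaining lags stay at or below 0.08.
The dominant spike at lag 5 indicates a seasonal period of 5.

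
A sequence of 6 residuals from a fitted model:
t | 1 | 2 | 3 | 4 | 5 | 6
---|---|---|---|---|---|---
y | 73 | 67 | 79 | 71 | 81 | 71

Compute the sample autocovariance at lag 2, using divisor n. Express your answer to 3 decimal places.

10.074

Mean ȳ = (73 + 67 + 79 + 71 + 81 + 71)/6 = 73.6667
Deviations: -0.6667, -6.6667, 5.3333, -2.6667, 7.3333, -2.6667
Σ_{t=1}^{4}(y_t−ȳ)(y_{t+2}−ȳ) = 60.4444
γ_2 = 60.4444 / 6 = 10.074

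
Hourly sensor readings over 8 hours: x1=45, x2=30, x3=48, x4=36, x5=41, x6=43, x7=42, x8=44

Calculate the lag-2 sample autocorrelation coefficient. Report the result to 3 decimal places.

0.349

Mean x̄ = (45 + 30 + 48 + 36 + 41 + 43 + 42 + 44)/8 = 41.1250
Numerator Σ_{t=1}^{6}(x_t−x̄)(x_{t+2}−x̄) = 78.4688
Denominator Σ(x_t−x̄)² = 224.8750
r_2 = 78.4688 / 224.8750 = 0.349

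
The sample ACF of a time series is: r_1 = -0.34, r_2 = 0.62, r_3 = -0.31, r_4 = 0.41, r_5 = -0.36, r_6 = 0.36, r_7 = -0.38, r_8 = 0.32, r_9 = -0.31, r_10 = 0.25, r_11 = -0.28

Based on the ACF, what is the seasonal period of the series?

The largest autocorrelation is r_2 = 0.62, with weaker echoes at lags 4 (0.41), 6 (0.36), 8 (0.32) and 10 (0.25); the remaining lags stay at or below -0.28.
The dominant spike at lag 2 indicates a seasonal period of 2.

2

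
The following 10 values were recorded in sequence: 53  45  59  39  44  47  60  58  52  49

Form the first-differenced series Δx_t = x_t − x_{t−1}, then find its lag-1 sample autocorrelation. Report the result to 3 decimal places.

-0.474

First differences Δx: -8, 14, -20, 5, 3, 13, -2, -6, -3
Mean of differences = -0.4444
Numerator Σ(Δx_t−Δx̄)(Δx_{t+1}−Δx̄) = -431.0864
Denominator Σ(Δx_t−Δx̄)² = 910.2222
r_1(Δx) = -431.0864 / 910.2222 = -0.474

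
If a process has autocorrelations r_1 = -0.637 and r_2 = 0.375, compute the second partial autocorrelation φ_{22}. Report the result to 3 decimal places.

φ_{22} = (r_2 − r_1²) / (1 − r_1²)
r_1² = (-0.637)² = 0.405769
Numerator = 0.375 − 0.4058 = -0.0308; denominator = 1 − 0.4058 = 0.5942
φ_{22} = -0.0308 / 0.5942 = -0.052

-0.052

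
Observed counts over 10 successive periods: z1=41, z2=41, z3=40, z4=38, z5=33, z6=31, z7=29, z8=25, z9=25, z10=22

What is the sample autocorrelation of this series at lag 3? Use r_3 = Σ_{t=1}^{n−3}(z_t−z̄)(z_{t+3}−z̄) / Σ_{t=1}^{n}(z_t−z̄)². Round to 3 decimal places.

Mean z̄ = (41 + 41 + 40 + 38 + 33 + 31 + 29 + 25 + 25 + 22)/10 = 32.5000
Numerator Σ_{t=1}^{7}(z_t−z̄)(z_{t+3}−z̄) = 64.7500
Denominator Σ(z_t−z̄)² = 468.5000
r_3 = 64.7500 / 468.5000 = 0.138

0.138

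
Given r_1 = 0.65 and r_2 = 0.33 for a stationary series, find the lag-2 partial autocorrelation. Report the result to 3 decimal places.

φ_{22} = (r_2 − r_1²) / (1 − r_1²)
r_1² = (0.65)² = 0.4225
Numerator = 0.33 − 0.4225 = -0.0925; denominator = 1 − 0.4225 = 0.5775
φ_{22} = -0.0925 / 0.5775 = -0.160

-0.160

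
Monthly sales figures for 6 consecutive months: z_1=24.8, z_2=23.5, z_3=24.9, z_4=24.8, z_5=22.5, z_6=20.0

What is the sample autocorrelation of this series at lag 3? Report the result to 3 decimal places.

Mean z̄ = (24.8 + 23.5 + 24.9 + 24.8 + 22.5 + 20.0)/6 = 23.4167
Deviations from mean: 1.3833, 0.0833, 1.4833, 1.3833, -0.9167, -3.4167
Numerator Σ_{t=1}^{3}(z_t−z̄)(z_{t+3}−z̄) = -3.2308
Denominator Σ(z_t−z̄)² = 18.5483
r_3 = -3.2308 / 18.5483 = -0.174

-0.174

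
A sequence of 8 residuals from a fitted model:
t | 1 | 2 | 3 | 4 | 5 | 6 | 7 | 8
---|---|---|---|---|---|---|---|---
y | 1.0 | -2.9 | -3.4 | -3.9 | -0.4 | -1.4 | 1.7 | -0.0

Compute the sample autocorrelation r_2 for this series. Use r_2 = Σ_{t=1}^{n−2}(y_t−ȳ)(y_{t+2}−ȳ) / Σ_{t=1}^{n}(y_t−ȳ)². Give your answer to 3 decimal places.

0.025

Mean ȳ = (1.0 − 2.9 − 3.4 − 3.9 − 0.4 − 1.4 + 1.7 − 0.0)/8 = -1.1625
Deviations from mean: 2.1625, -1.7375, -2.2375, -2.7375, 0.7625, -0.2375, 2.8625, 1.1625
Σ(y_t−ȳ)(y_{t+2}−ȳ) = (-4.8386) + (4.7564) + (-1.7061) + (0.6502) + (2.1827) + (-0.2761) = 0.7684
Denominator Σ(y_t−ȳ)² = 30.3788
r_2 = 0.7684 / 30.3788 = 0.025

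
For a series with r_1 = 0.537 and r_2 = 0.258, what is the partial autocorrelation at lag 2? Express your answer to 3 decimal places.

-0.043

φ_{22} = (r_2 − r_1²) / (1 − r_1²)
r_1² = (0.537)² = 0.288369
Numerator = 0.258 − 0.2884 = -0.0304; denominator = 1 − 0.2884 = 0.7116
φ_{22} = -0.0304 / 0.7116 = -0.043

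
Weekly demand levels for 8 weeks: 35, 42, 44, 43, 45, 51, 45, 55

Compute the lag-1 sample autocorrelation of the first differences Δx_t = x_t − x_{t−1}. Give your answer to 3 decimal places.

First differences Δx: 7, 2, -1, 2, 6, -6, 10
Mean of differences = 2.8571
Numerator Σ(Δx_t−Δx̄)(Δx_{t+1}−Δx̄) = -90.7347
Denominator Σ(Δx_t−Δx̄)² = 172.8571
r_1(Δx) = -90.7347 / 172.8571 = -0.525

-0.525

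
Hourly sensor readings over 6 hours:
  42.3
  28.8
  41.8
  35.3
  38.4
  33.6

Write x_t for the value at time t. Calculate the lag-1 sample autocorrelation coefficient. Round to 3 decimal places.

-0.740

Mean x̄ = (42.3 + 28.8 + 41.8 + 35.3 + 38.4 + 33.6)/6 = 36.7000
Deviations from mean: 5.6000, -7.9000, 5.1000, -1.4000, 1.7000, -3.1000
Σ(x_t−x̄)(x_{t+1}−x̄) = (-44.2400) + (-40.2900) + (-7.1400) + (-2.3800) + (-5.2700) = -99.3200
Denominator Σ(x_t−x̄)² = 134.2400
r_1 = -99.3200 / 134.2400 = -0.740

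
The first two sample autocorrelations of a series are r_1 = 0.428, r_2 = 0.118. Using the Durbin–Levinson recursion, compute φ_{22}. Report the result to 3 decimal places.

φ_{22} = (r_2 − r_1²) / (1 − r_1²)
r_1² = (0.428)² = 0.183184
Numerator = 0.118 − 0.1832 = -0.0652; denominator = 1 − 0.1832 = 0.8168
φ_{22} = -0.0652 / 0.8168 = -0.080

-0.080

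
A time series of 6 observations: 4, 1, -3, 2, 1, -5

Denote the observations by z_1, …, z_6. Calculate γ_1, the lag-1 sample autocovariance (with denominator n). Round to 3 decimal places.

-1.333

Mean z̄ = (4 + 1 − 3 + 2 + 1 − 5)/6 = 0.0000
Σ_{t=1}^{5}(z_t−z̄)(z_{t+1}−z̄) = -8.0000
γ_1 = -8.0000 / 6 = -1.333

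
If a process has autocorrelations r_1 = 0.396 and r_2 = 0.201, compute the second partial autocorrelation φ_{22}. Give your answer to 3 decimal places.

φ_{22} = (r_2 − r_1²) / (1 − r_1²)
r_1² = (0.396)² = 0.156816
Numerator = 0.201 − 0.1568 = 0.0442; denominator = 1 − 0.1568 = 0.8432
φ_{22} = 0.0442 / 0.8432 = 0.052

0.052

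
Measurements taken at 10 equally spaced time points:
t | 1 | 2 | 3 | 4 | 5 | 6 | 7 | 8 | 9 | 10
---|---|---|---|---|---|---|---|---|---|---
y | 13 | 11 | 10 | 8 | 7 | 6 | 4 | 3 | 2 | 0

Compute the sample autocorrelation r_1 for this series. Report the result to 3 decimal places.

Mean ȳ = (13 + 11 + 10 + 8 + 7 + 6 + 4 + 3 + 2 + 0)/10 = 6.4000
Numerator Σ_{t=1}^{9}(y_t−ȳ)(y_{t+1}−ȳ) = 105.6400
Denominator Σ(y_t−ȳ)² = 158.4000
r_1 = 105.6400 / 158.4000 = 0.667

0.667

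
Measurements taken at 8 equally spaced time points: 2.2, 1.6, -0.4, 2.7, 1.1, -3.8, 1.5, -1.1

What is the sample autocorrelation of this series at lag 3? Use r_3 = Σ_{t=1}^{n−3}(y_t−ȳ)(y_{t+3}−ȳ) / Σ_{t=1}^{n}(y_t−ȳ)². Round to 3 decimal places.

Mean ȳ = (2.2 + 1.6 − 0.4 + 2.7 + 1.1 − 3.8 + 1.5 − 1.1)/8 = 0.4750
Deviations from mean: 1.7250, 1.1250, -0.8750, 2.2250, 0.6250, -4.2750, 1.0250, -1.5750
Σ(y_t−ȳ)(y_{t+3}−ȳ) = (3.8381) + (0.7031) + (3.7406) + (2.2806) + (-0.9844) = 9.5781
Denominator Σ(y_t−ȳ)² = 32.1550
r_3 = 9.5781 / 32.1550 = 0.298

0.298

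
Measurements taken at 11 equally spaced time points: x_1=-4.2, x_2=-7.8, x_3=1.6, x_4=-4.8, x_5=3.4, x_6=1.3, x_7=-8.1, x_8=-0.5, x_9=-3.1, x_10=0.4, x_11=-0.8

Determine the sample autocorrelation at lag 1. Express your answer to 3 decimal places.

Mean x̄ = (-4.2 − 7.8 + 1.6 − 4.8 + 3.4 + 1.3 − 8.1 − 0.5 − 3.1 + 0.4 − 0.8)/11 = -2.0545
Numerator Σ_{t=1}^{10}(x_t−x̄)(x_{t+1}−x̄) = -46.1712
Denominator Σ(x_t−x̄)² = 147.1673
r_1 = -46.1712 / 147.1673 = -0.314

-0.314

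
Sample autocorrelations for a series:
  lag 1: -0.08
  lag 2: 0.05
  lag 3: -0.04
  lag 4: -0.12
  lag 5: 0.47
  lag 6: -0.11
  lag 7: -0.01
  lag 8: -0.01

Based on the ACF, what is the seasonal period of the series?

5

The largest autocorrelation is r_5 = 0.47; the remaining lags stay at or below 0.05.
The dominant spike at lag 5 indicates a seasonal period of 5.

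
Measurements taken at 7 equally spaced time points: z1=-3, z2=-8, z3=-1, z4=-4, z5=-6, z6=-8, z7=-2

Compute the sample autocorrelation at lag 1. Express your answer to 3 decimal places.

-0.426

Mean z̄ = (-3 − 8 − 1 − 4 − 6 − 8 − 2)/7 = -4.5714
Deviations from mean: 1.5714, -3.4286, 3.5714, 0.5714, -1.4286, -3.4286, 2.5714
Σ(z_t−z̄)(z_{t+1}−z̄) = (-5.3878) + (-12.2449) + (2.0408) + (-0.8163) + (4.8980) + (-8.8163) = -20.3265
Denominator Σ(z_t−z̄)² = 47.7143
r_1 = -20.3265 / 47.7143 = -0.426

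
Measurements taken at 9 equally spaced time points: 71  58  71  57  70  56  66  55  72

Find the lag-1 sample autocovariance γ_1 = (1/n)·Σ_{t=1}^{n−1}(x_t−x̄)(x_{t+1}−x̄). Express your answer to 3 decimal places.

Mean x̄ = (71 + 58 + 71 + 57 + 70 + 56 + 66 + 55 + 72)/9 = 64.0000
Σ_{t=1}^{8}(x_t−x̄)(x_{t+1}−x̄) = -329.0000
γ_1 = -329.0000 / 9 = -36.556

-36.556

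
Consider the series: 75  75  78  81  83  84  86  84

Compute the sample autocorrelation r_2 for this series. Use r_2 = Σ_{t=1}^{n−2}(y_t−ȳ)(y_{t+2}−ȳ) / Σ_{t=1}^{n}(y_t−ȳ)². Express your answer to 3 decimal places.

Mean ȳ = (75 + 75 + 78 + 81 + 83 + 84 + 86 + 84)/8 = 80.7500
Deviations from mean: -5.7500, -5.7500, -2.7500, 0.2500, 2.2500, 3.2500, 5.2500, 3.2500
Σ(y_t−ȳ)(y_{t+2}−ȳ) = (15.8125) + (-1.4375) + (-6.1875) + (0.8125) + (11.8125) + (10.5625) = 31.3750
Denominator Σ(y_t−ȳ)² = 127.5000
r_2 = 31.3750 / 127.5000 = 0.246

0.246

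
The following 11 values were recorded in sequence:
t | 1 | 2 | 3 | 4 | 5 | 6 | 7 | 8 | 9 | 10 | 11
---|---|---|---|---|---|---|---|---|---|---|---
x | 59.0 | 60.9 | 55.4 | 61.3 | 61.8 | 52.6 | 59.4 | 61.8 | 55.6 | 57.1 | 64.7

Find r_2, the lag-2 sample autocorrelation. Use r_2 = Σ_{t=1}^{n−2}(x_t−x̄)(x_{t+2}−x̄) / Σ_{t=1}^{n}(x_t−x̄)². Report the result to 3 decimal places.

-0.499

Mean x̄ = (59.0 + 60.9 + 55.4 + 61.3 + 61.8 + 52.6 + 59.4 + 61.8 + 55.6 + 57.1 + 64.7)/11 = 59.0545
Numerator Σ_{t=1}^{9}(x_t−x̄)(x_{t+2}−x̄) = -63.0178
Denominator Σ(x_t−x̄)² = 126.2873
r_2 = -63.0178 / 126.2873 = -0.499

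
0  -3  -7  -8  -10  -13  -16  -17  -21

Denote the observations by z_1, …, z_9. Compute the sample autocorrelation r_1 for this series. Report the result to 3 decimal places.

0.619

Mean z̄ = (0 − 3 − 7 − 8 − 10 − 13 − 16 − 17 − 21)/9 = -10.5556
Numerator Σ_{t=1}^{8}(z_t−z̄)(z_{t+1}−z̄) = 231.4691
Denominator Σ(z_t−z̄)² = 374.2222
r_1 = 231.4691 / 374.2222 = 0.619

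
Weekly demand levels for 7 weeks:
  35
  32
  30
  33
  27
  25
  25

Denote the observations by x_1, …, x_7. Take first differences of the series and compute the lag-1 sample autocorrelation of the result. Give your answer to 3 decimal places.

-0.451

First differences Δx: -3, -2, 3, -6, -2, 0
Mean of differences = -1.6667
Numerator Σ(Δx_t−Δx̄)(Δx_{t+1}−Δx̄) = -20.4444
Denominator Σ(Δx_t−Δx̄)² = 45.3333
r_1(Δx) = -20.4444 / 45.3333 = -0.451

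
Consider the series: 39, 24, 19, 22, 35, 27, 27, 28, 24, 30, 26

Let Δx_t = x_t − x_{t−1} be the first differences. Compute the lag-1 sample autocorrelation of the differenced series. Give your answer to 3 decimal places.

First differences Δx: -15, -5, 3, 13, -8, 0, 1, -4, 6, -4
Mean of differences = -1.3000
Numerator Σ(Δx_t−Δx̄)(Δx_{t+1}−Δx̄) = -50.8900
Denominator Σ(Δx_t−Δx̄)² = 544.1000
r_1(Δx) = -50.8900 / 544.1000 = -0.094

-0.094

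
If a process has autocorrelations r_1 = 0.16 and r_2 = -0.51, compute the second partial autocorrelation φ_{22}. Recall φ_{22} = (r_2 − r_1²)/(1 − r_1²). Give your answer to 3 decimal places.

-0.550

φ_{22} = (r_2 − r_1²) / (1 − r_1²)
r_1² = (0.16)² = 0.0256
Numerator = -0.51 − 0.0256 = -0.5356; denominator = 1 − 0.0256 = 0.9744
φ_{22} = -0.5356 / 0.9744 = -0.550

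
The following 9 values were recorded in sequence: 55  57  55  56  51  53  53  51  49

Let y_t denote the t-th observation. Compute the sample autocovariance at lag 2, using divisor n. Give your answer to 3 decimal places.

Mean ȳ = (55 + 57 + 55 + 56 + 51 + 53 + 53 + 51 + 49)/9 = 53.3333
Σ_{t=1}^{7}(y_t−ȳ)(y_{t+2}−ȳ) = 10.7778
γ_2 = 10.7778 / 9 = 1.198

1.198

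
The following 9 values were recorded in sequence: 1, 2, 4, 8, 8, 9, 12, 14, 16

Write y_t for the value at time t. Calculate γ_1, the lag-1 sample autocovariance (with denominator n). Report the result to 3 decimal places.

15.748

Mean ȳ = (1 + 2 + 4 + 8 + 8 + 9 + 12 + 14 + 16)/9 = 8.2222
Σ_{t=1}^{8}(y_t−ȳ)(y_{t+1}−ȳ) = 141.7284
γ_1 = 141.7284 / 9 = 15.748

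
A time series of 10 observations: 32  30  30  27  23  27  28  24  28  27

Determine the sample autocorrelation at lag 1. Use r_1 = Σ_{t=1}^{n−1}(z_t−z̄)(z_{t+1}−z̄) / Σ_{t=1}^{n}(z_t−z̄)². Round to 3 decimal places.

0.257

Mean z̄ = (32 + 30 + 30 + 27 + 23 + 27 + 28 + 24 + 28 + 27)/10 = 27.6000
Numerator Σ_{t=1}^{9}(z_t−z̄)(z_{t+1}−z̄) = 17.0400
Denominator Σ(z_t−z̄)² = 66.4000
r_1 = 17.0400 / 66.4000 = 0.257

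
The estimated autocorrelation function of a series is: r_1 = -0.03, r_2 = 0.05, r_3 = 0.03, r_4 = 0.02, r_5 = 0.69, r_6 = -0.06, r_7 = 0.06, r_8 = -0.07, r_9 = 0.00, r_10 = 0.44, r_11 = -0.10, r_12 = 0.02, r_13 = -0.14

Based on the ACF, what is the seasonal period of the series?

5

The largest autocorrelation is r_5 = 0.69, with a weaker echo at lag 10 (0.44); the remaining lags stay at or below 0.06.
The dominant spike at lag 5 indicates a seasonal period of 5.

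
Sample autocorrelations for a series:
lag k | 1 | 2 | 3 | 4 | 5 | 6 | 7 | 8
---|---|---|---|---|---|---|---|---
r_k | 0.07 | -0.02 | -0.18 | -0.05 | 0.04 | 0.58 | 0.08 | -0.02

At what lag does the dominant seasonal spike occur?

6

The largest autocorrelation is r_6 = 0.58; the remaining lags stay at or below 0.08.
The dominant spike at lag 6 indicates a seasonal period of 6.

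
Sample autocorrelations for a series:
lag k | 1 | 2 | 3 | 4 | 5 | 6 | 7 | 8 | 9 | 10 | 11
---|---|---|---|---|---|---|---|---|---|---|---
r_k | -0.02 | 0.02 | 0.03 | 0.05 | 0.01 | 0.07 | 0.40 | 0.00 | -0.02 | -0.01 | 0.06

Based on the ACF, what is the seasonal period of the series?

7

The largest autocorrelation is r_7 = 0.40; the remaining lags stay at or below 0.07.
The dominant spike at lag 7 indicates a seasonal period of 7.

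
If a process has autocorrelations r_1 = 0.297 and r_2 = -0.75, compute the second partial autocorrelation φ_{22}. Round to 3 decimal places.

φ_{22} = (r_2 − r_1²) / (1 − r_1²)
r_1² = (0.297)² = 0.088209
Numerator = -0.75 − 0.0882 = -0.8382; denominator = 1 − 0.0882 = 0.9118
φ_{22} = -0.8382 / 0.9118 = -0.919

-0.919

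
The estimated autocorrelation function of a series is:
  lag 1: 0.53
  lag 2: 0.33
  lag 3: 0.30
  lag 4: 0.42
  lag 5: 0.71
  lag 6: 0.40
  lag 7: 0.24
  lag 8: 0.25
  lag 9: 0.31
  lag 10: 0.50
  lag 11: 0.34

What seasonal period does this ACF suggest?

The largest autocorrelation is r_5 = 0.71; the remaining lags stay at or below 0.53. The elevated value at lag 1 (0.53), dropping to 0.33 at lag 2, reflects decaying short-term dependence rather than seasonality.
The dominant spike at lag 5 indicates a seasonal period of 5.

5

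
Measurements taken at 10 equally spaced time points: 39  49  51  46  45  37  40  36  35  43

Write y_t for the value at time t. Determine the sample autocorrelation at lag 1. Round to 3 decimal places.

Mean ȳ = (39 + 49 + 51 + 46 + 45 + 37 + 40 + 36 + 35 + 43)/10 = 42.1000
Numerator Σ_{t=1}^{9}(y_t−ȳ)(y_{t+1}−ȳ) = 131.6900
Denominator Σ(y_t−ȳ)² = 278.9000
r_1 = 131.6900 / 278.9000 = 0.472

0.472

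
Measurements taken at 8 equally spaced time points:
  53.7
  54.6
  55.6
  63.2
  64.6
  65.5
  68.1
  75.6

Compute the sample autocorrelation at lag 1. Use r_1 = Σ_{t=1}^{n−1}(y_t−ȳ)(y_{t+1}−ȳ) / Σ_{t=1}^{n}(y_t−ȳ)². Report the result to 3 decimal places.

0.538

Mean ȳ = (53.7 + 54.6 + 55.6 + 63.2 + 64.6 + 65.5 + 68.1 + 75.6)/8 = 62.6125
Deviations from mean: -8.9125, -8.0125, -7.0125, 0.5875, 1.9875, 2.8875, 5.4875, 12.9875
Σ(y_t−ȳ)(y_{t+1}−ȳ) = (71.4114) + (56.1877) + (-4.1198) + (1.1677) + (5.7389) + (15.8452) + (71.2689) = 217.4998
Denominator Σ(y_t−ȳ)² = 404.2288
r_1 = 217.4998 / 404.2288 = 0.538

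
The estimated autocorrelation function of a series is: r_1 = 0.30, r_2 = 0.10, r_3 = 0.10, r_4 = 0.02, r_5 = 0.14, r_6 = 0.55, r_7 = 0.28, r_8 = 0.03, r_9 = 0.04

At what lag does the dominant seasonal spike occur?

The largest autocorrelation is r_6 = 0.55; the remaining lags stay at or below 0.30. The elevated value at lag 1 (0.30), dropping to 0.10 at lag 2, reflects decaying short-term dependence rather than seasonality.
The dominant spike at lag 6 indicates a seasonal period of 6.

6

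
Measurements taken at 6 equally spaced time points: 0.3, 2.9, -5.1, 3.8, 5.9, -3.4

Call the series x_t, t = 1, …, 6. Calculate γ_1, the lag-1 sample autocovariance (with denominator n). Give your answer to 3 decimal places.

Mean x̄ = (0.3 + 2.9 − 5.1 + 3.8 + 5.9 − 3.4)/6 = 0.7333
Σ_{t=1}^{5}(x_t−x̄)(x_{t+1}−x̄) = -36.9778
γ_1 = -36.9778 / 6 = -6.163

-6.163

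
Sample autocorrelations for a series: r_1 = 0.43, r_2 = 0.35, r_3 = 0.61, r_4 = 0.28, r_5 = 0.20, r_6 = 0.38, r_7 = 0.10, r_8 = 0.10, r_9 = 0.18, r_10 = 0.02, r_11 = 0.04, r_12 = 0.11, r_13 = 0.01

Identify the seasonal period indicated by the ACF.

3

The largest autocorrelation is r_3 = 0.61; the remaining lags stay at or below 0.43. The elevated value at lag 1 (0.43), dropping to 0.35 at lag 2, reflects decaying short-term dependence rather than seasonality.
The dominant spike at lag 3 indicates a seasonal period of 3.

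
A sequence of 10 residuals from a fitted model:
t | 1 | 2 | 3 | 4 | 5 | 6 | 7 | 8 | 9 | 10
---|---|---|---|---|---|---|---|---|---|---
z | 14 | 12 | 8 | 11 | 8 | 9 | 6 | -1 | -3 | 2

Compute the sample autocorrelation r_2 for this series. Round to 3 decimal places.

0.240

Mean z̄ = (14 + 12 + 8 + 11 + 8 + 9 + 6 − 1 − 3 + 2)/10 = 6.6000
Numerator Σ_{t=1}^{8}(z_t−z̄)(z_{t+2}−z̄) = 68.2800
Denominator Σ(z_t−z̄)² = 284.4000
r_2 = 68.2800 / 284.4000 = 0.240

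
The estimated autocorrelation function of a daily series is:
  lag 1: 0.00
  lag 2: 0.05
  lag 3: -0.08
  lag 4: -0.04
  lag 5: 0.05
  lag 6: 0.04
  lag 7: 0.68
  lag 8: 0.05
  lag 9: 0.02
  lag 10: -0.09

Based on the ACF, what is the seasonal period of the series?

The largest autocorrelation is r_7 = 0.68; the remaining lags stay at or below 0.05.
The dominant spike at lag 7 indicates a seasonal period of 7.

7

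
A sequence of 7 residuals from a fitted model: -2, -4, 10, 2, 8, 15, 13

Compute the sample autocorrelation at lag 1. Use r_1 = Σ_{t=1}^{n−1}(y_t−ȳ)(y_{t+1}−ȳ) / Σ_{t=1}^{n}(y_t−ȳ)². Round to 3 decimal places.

Mean ȳ = (-2 − 4 + 10 + 2 + 8 + 15 + 13)/7 = 6.0000
Σ(y_t−ȳ)(y_{t+1}−ȳ) = (80.0000) + (-40.0000) + (-16.0000) + (-8.0000) + (18.0000) + (63.0000) = 97.0000
Denominator Σ(y_t−ȳ)² = 330.0000
r_1 = 97.0000 / 330.0000 = 0.294

0.294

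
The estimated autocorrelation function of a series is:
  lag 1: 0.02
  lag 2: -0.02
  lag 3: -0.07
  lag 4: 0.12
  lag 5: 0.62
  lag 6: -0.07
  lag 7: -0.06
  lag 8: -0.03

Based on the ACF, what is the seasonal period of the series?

The largest autocorrelation is r_5 = 0.62; the remaining lags stay at or below 0.12.
The dominant spike at lag 5 indicates a seasonal period of 5.

5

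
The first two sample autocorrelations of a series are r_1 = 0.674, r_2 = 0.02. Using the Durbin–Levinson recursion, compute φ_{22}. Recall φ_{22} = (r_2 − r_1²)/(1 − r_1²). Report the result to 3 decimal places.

-0.796

φ_{22} = (r_2 − r_1²) / (1 − r_1²)
r_1² = (0.674)² = 0.454276
Numerator = 0.02 − 0.4543 = -0.4343; denominator = 1 − 0.4543 = 0.5457
φ_{22} = -0.4343 / 0.5457 = -0.796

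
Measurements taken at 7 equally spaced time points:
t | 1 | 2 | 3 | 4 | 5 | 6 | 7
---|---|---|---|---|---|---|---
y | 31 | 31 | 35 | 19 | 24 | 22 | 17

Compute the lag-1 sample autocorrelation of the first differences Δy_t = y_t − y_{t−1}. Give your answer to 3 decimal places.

-0.581

First differences Δy: 0, 4, -16, 5, -2, -5
Mean of differences = -2.3333
Numerator Σ(Δy_t−Δȳ)(Δy_{t+1}−Δȳ) = -170.4444
Denominator Σ(Δy_t−Δȳ)² = 293.3333
r_1(Δy) = -170.4444 / 293.3333 = -0.581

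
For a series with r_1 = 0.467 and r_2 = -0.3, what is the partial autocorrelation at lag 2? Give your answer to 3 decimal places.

-0.663

φ_{22} = (r_2 − r_1²) / (1 − r_1²)
r_1² = (0.467)² = 0.218089
Numerator = -0.3 − 0.2181 = -0.5181; denominator = 1 − 0.2181 = 0.7819
φ_{22} = -0.5181 / 0.7819 = -0.663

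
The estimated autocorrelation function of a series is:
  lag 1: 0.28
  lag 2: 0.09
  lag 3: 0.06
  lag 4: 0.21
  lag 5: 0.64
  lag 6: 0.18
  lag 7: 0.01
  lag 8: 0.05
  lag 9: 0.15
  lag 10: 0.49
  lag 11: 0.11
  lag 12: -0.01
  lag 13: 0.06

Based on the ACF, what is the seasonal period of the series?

5

The largest autocorrelation is r_5 = 0.64, with a weaker echo at lag 10 (0.49); the remaining lags stay at or below 0.28. The elevated value at lag 1 (0.28), dropping to 0.09 at lag 2, reflects decaying short-term dependence rather than seasonality.
The dominant spike at lag 5 indicates a seasonal period of 5.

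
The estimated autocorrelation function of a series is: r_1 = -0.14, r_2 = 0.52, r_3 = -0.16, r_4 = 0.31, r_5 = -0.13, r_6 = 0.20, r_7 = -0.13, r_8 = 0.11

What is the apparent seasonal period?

The largest autocorrelation is r_2 = 0.52, with weaker echoes at lags 4 (0.31) and 6 (0.20); the remaining lags stay at or below 0.11.
The dominant spike at lag 2 indicates a seasonal period of 2.

2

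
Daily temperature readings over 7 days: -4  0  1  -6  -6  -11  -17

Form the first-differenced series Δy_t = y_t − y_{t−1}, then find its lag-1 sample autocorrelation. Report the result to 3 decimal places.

First differences Δy: 4, 1, -7, 0, -5, -6
Mean of differences = -2.1667
Numerator Σ(Δy_t−Δȳ)(Δy_{t+1}−Δȳ) = -1.5278
Denominator Σ(Δy_t−Δȳ)² = 98.8333
r_1(Δy) = -1.5278 / 98.8333 = -0.015

-0.015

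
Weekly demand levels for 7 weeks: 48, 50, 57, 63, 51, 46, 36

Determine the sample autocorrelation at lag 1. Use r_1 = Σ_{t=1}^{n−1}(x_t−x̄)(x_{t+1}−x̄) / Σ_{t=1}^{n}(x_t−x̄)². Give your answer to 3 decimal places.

Mean x̄ = (48 + 50 + 57 + 63 + 51 + 46 + 36)/7 = 50.1429
Deviations from mean: -2.1429, -0.1429, 6.8571, 12.8571, 0.8571, -4.1429, -14.1429
Numerator Σ_{t=1}^{6}(x_t−x̄)(x_{t+1}−x̄) = 153.5510
Denominator Σ(x_t−x̄)² = 434.8571
r_1 = 153.5510 / 434.8571 = 0.353

0.353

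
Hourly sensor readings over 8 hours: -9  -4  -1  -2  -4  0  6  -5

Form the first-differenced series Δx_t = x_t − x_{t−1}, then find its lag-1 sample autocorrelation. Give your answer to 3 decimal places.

First differences Δx: 5, 3, -1, -2, 4, 6, -11
Mean of differences = 0.5714
Numerator Σ(Δx_t−Δx̄)(Δx_{t+1}−Δx̄) = -42.0408
Denominator Σ(Δx_t−Δx̄)² = 209.7143
r_1(Δx) = -42.0408 / 209.7143 = -0.200

-0.200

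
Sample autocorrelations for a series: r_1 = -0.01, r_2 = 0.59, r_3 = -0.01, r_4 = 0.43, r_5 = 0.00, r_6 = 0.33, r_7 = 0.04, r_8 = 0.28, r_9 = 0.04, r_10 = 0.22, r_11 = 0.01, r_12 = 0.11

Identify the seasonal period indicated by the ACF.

2

The largest autocorrelation is r_2 = 0.59, with weaker echoes at lags 4 (0.43), 6 (0.33), 8 (0.28) and 10 (0.22); the remaining lags stay at or below 0.11.
The dominant spike at lag 2 indicates a seasonal period of 2.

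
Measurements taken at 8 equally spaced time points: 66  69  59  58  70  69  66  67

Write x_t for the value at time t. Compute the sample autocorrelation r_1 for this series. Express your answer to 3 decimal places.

Mean x̄ = (66 + 69 + 59 + 58 + 70 + 69 + 66 + 67)/8 = 65.5000
Deviations from mean: 0.5000, 3.5000, -6.5000, -7.5000, 4.5000, 3.5000, 0.5000, 1.5000
Σ(x_t−x̄)(x_{t+1}−x̄) = (1.7500) + (-22.7500) + (48.7500) + (-33.7500) + (15.7500) + (1.7500) + (0.7500) = 12.2500
Denominator Σ(x_t−x̄)² = 146.0000
r_1 = 12.2500 / 146.0000 = 0.084

0.084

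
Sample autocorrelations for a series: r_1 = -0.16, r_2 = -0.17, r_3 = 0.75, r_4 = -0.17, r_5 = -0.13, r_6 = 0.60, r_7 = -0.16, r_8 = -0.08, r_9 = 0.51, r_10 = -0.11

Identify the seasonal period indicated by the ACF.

The largest autocorrelation is r_3 = 0.75, with weaker echoes at lags 6 (0.60) and 9 (0.51); the remaining lags stay at or below -0.08.
The dominant spike at lag 3 indicates a seasonal period of 3.

3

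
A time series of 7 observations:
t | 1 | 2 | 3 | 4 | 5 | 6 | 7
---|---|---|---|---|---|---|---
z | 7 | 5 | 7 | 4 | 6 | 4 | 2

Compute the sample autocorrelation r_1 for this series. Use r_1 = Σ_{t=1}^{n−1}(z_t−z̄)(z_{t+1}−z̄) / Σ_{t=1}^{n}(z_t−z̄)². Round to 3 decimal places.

-0.050

Mean z̄ = (7 + 5 + 7 + 4 + 6 + 4 + 2)/7 = 5.0000
Σ(z_t−z̄)(z_{t+1}−z̄) = (0.0000) + (0.0000) + (-2.0000) + (-1.0000) + (-1.0000) + (3.0000) = -1.0000
Denominator Σ(z_t−z̄)² = 20.0000
r_1 = -1.0000 / 20.0000 = -0.050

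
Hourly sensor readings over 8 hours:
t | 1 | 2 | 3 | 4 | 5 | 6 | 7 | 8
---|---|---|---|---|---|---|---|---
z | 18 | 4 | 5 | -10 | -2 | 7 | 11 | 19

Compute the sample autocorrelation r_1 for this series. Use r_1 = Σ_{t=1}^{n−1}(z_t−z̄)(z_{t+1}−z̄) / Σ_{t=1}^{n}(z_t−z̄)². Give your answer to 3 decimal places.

0.293

Mean z̄ = (18 + 4 + 5 − 10 − 2 + 7 + 11 + 19)/8 = 6.5000
Numerator Σ_{t=1}^{7}(z_t−z̄)(z_{t+1}−z̄) = 194.2500
Denominator Σ(z_t−z̄)² = 662.0000
r_1 = 194.2500 / 662.0000 = 0.293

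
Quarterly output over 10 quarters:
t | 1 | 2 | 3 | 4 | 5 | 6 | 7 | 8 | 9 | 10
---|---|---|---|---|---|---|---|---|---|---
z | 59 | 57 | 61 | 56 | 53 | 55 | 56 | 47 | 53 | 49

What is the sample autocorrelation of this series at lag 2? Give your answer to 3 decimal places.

0.346

Mean z̄ = (59 + 57 + 61 + 56 + 53 + 55 + 56 + 47 + 53 + 49)/10 = 54.6000
Numerator Σ_{t=1}^{8}(z_t−z̄)(z_{t+2}−z̄) = 56.8800
Denominator Σ(z_t−z̄)² = 164.4000
r_2 = 56.8800 / 164.4000 = 0.346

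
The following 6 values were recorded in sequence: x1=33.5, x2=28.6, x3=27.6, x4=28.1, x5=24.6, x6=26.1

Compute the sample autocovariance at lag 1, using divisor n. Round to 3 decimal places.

1.565

Mean x̄ = (33.5 + 28.6 + 27.6 + 28.1 + 24.6 + 26.1)/6 = 28.0833
Σ_{t=1}^{5}(x_t−x̄)(x_{t+1}−x̄) = 9.3914
γ_1 = 9.3914 / 6 = 1.565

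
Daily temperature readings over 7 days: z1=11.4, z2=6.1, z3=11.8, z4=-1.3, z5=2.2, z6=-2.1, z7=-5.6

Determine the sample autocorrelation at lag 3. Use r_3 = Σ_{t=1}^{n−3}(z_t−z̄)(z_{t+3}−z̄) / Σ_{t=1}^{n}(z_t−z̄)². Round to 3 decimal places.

-0.165

Mean z̄ = (11.4 + 6.1 + 11.8 − 1.3 + 2.2 − 2.1 − 5.6)/7 = 3.2143
Deviations from mean: 8.1857, 2.8857, 8.5857, -4.5143, -1.0143, -5.3143, -8.8143
Σ(z_t−z̄)(z_{t+3}−z̄) = (-36.9527) + (-2.9269) + (-45.6269) + (39.7902) = -45.7163
Denominator Σ(z_t−z̄)² = 276.3886
r_3 = -45.7163 / 276.3886 = -0.165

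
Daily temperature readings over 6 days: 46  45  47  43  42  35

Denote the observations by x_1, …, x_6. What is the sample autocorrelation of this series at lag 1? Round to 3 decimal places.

Mean x̄ = (46 + 45 + 47 + 43 + 42 + 35)/6 = 43.0000
Deviations from mean: 3.0000, 2.0000, 4.0000, 0.0000, -1.0000, -8.0000
Numerator Σ_{t=1}^{5}(x_t−x̄)(x_{t+1}−x̄) = 22.0000
Denominator Σ(x_t−x̄)² = 94.0000
r_1 = 22.0000 / 94.0000 = 0.234

0.234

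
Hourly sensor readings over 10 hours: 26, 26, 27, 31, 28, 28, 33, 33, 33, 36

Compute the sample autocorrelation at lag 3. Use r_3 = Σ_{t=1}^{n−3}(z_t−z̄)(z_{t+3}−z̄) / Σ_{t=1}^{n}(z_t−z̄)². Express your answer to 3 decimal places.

Mean z̄ = (26 + 26 + 27 + 31 + 28 + 28 + 33 + 33 + 33 + 36)/10 = 30.1000
Σ(z_t−z̄)(z_{t+3}−z̄) = (-3.6900) + (8.6100) + (6.5100) + (2.6100) + (-6.0900) + (-6.0900) + (17.1100) = 18.9700
Denominator Σ(z_t−z̄)² = 112.9000
r_3 = 18.9700 / 112.9000 = 0.168

0.168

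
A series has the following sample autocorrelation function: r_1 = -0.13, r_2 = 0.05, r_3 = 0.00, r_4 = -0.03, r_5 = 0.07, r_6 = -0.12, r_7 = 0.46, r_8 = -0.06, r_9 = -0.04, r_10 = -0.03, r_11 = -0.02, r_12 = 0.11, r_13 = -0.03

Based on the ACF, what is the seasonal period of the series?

7

The largest autocorrelation is r_7 = 0.46; the remaining lags stay at or below 0.11.
The dominant spike at lag 7 indicates a seasonal period of 7.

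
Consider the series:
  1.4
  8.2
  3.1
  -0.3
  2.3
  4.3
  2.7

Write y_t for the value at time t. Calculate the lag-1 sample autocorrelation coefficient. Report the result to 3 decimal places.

Mean ȳ = (1.4 + 8.2 + 3.1 − 0.3 + 2.3 + 4.3 + 2.7)/7 = 3.1000
Deviations from mean: -1.7000, 5.1000, 0.0000, -3.4000, -0.8000, 1.2000, -0.4000
Σ(y_t−ȳ)(y_{t+1}−ȳ) = (-8.6700) + (0.0000) + (0.0000) + (2.7200) + (-0.9600) + (-0.4800) = -7.3900
Denominator Σ(y_t−ȳ)² = 42.7000
r_1 = -7.3900 / 42.7000 = -0.173

-0.173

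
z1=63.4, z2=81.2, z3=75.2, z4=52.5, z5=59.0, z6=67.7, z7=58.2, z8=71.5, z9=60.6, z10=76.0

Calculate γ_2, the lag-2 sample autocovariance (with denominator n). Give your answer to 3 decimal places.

-14.965

Mean z̄ = (63.4 + 81.2 + 75.2 + 52.5 + 59.0 + 67.7 + 58.2 + 71.5 + 60.6 + 76.0)/10 = 66.5300
Σ_{t=1}^{8}(z_t−z̄)(z_{t+2}−z̄) = -149.6548
γ_2 = -149.6548 / 10 = -14.965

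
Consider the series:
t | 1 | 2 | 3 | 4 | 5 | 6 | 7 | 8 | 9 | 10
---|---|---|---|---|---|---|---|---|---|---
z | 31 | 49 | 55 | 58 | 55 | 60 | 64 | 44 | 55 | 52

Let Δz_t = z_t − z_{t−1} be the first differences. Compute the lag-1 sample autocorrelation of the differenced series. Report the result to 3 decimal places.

-0.256

First differences Δz: 18, 6, 3, -3, 5, 4, -20, 11, -3
Mean of differences = 2.3333
Numerator Σ(Δz_t−Δz̄)(Δz_{t+1}−Δz̄) = -230.4444
Denominator Σ(Δz_t−Δz̄)² = 900.0000
r_1(Δz) = -230.4444 / 900.0000 = -0.256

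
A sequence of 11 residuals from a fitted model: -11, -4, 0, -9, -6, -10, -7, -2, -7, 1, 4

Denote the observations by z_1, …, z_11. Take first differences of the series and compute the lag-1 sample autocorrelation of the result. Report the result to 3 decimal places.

-0.338

First differences Δz: 7, 4, -9, 3, -4, 3, 5, -5, 8, 3
Mean of differences = 1.5000
Numerator Σ(Δz_t−Δz̄)(Δz_{t+1}−Δz̄) = -94.7500
Denominator Σ(Δz_t−Δz̄)² = 280.5000
r_1(Δz) = -94.7500 / 280.5000 = -0.338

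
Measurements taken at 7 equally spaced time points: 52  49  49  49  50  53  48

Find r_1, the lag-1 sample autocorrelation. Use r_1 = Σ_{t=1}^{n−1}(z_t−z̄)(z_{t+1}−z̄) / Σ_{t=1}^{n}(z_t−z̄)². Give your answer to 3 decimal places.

Mean z̄ = (52 + 49 + 49 + 49 + 50 + 53 + 48)/7 = 50.0000
Numerator Σ_{t=1}^{6}(z_t−z̄)(z_{t+1}−z̄) = -6.0000
Denominator Σ(z_t−z̄)² = 20.0000
r_1 = -6.0000 / 20.0000 = -0.300

-0.300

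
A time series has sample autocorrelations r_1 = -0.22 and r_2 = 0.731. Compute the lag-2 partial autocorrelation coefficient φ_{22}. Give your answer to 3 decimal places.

φ_{22} = (r_2 − r_1²) / (1 − r_1²)
r_1² = (-0.22)² = 0.0484
Numerator = 0.731 − 0.0484 = 0.6826; denominator = 1 − 0.0484 = 0.9516
φ_{22} = 0.6826 / 0.9516 = 0.717

0.717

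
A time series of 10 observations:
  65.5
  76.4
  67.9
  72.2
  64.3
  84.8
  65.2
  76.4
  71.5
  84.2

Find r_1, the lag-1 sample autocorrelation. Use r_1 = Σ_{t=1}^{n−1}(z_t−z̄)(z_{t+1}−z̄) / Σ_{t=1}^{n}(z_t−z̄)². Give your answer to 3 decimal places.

-0.542

Mean z̄ = (65.5 + 76.4 + 67.9 + 72.2 + 64.3 + 84.8 + 65.2 + 76.4 + 71.5 + 84.2)/10 = 72.8400
Numerator Σ_{t=1}^{9}(z_t−z̄)(z_{t+1}−z̄) = -275.7936
Denominator Σ(z_t−z̄)² = 509.2240
r_1 = -275.7936 / 509.2240 = -0.542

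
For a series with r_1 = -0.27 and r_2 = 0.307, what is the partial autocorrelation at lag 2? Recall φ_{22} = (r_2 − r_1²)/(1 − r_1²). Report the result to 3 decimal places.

φ_{22} = (r_2 − r_1²) / (1 − r_1²)
r_1² = (-0.27)² = 0.0729
Numerator = 0.307 − 0.0729 = 0.2341; denominator = 1 − 0.0729 = 0.9271
φ_{22} = 0.2341 / 0.9271 = 0.253

0.253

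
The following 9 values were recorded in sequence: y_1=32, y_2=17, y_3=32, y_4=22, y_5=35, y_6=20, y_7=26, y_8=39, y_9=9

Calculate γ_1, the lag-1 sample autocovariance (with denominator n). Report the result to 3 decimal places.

Mean ȳ = (32 + 17 + 32 + 22 + 35 + 20 + 26 + 39 + 9)/9 = 25.7778
Σ_{t=1}^{8}(y_t−ȳ)(y_{t+1}−ȳ) = -441.0494
γ_1 = -441.0494 / 9 = -49.005

-49.005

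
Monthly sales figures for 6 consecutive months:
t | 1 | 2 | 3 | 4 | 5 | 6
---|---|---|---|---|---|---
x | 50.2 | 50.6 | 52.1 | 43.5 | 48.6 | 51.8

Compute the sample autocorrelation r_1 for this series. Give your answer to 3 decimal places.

Mean x̄ = (50.2 + 50.6 + 52.1 + 43.5 + 48.6 + 51.8)/6 = 49.4667
Deviations from mean: 0.7333, 1.1333, 2.6333, -5.9667, -0.8667, 2.3333
Numerator Σ_{t=1}^{5}(x_t−x̄)(x_{t+1}−x̄) = -8.7478
Denominator Σ(x_t−x̄)² = 50.5533
r_1 = -8.7478 / 50.5533 = -0.173

-0.173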